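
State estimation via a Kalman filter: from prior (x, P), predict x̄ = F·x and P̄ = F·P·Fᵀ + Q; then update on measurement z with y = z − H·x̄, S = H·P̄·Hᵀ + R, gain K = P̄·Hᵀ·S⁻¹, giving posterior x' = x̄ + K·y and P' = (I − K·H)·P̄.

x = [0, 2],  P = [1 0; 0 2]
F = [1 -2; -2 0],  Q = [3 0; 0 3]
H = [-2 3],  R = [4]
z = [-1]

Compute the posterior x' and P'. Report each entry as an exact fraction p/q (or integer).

x' = [-286/139, -225/139]
P' = [768/139 472/139; 472/139 348/139]

x̄ = F·x = [-4, 0]
P̄ = F·P·Fᵀ + Q = [12 -2; -2 7]
y = z − H·x̄ = [-9]
S = H·P̄·Hᵀ + R = [139]
K = P̄·Hᵀ·S⁻¹ = [-30/139; 25/139]
x' = x̄ + K·y = [-286/139, -225/139]
P' = (I − K·H)·P̄ = [768/139 472/139; 472/139 348/139]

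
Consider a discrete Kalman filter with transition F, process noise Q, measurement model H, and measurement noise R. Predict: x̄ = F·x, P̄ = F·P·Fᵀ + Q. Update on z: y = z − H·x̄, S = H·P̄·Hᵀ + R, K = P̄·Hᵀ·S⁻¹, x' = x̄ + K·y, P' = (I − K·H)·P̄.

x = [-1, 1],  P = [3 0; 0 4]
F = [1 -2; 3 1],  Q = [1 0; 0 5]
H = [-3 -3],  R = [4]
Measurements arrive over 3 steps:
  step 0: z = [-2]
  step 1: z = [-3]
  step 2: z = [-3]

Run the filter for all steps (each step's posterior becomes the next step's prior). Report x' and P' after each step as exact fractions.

step 0: x' = [-507/526, 835/526], P' = [6551/526 -6467/526; -6467/526 6615/526]
step 1: x' = [-511934/1499011, 1997389/1499011], P' = [4420109/1499011 -4027457/1499011; -4027457/1499011 4300097/1499011]
step 2: x' = [-1031898376/1052116111, 2061837943/1052116111], P' = [2921252332/1052116111 -2665145316/1052116111; -2665145316/1052116111 2873980552/1052116111]

step 0: x̄ = F·x = [-3, -2]
step 0: P̄ = F·P·Fᵀ + Q = [20 1; 1 36]
step 0: y = z − H·x̄ = [-17]
step 0: S = H·P̄·Hᵀ + R = [526]
step 0: K = P̄·Hᵀ·S⁻¹ = [-63/526; -111/526]
step 0: x' = x̄ + K·y = [-507/526, 835/526]
step 0: P' = (I − K·H)·P̄ = [6551/526 -6467/526; -6467/526 6615/526]
step 1: x̄ = F·x = [-2177/526, -343/263]
step 1: P̄ = F·P·Fᵀ + Q = [59405/526 19379/263; 19379/263 14701/263]
step 1: y = z − H·x̄ = [-10167/526]
step 1: S = H·P̄·Hᵀ + R = [1499011/526]
step 1: K = P̄·Hᵀ·S⁻¹ = [-294489/1499011; -204480/1499011]
step 1: x' = x̄ + K·y = [-511934/1499011, 1997389/1499011]
step 1: P' = (I − K·H)·P̄ = [4420109/1499011 -4027457/1499011; -4027457/1499011 4300097/1499011]
step 2: x̄ = F·x = [-4506712/1499011, 461587/1499011]
step 2: P̄ = F·P·Fᵀ + Q = [39229336/1499011 24797418/1499011; 24797418/1499011 27411391/1499011]
step 2: y = z − H·x̄ = [-16632408/1499011]
step 2: S = H·P̄·Hᵀ + R = [1052116111/1499011]
step 2: K = P̄·Hᵀ·S⁻¹ = [-192080262/1052116111; -156626427/1052116111]
step 2: x' = x̄ + K·y = [-1031898376/1052116111, 2061837943/1052116111]
step 2: P' = (I − K·H)·P̄ = [2921252332/1052116111 -2665145316/1052116111; -2665145316/1052116111 2873980552/1052116111]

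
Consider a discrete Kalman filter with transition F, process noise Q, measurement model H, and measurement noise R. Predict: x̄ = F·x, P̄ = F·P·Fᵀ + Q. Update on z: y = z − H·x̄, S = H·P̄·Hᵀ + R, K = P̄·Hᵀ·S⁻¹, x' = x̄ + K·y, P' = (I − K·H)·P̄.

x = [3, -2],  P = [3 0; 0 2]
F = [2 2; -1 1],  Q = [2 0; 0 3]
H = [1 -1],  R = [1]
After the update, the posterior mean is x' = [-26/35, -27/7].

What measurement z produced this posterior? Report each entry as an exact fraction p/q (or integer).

x̄ = F·x = [2, -5]
P̄ = F·P·Fᵀ + Q = [22 -2; -2 8]
S = H·P̄·Hᵀ + R = [35]
K = P̄·Hᵀ·S⁻¹ = [24/35; -2/7]
x' − x̄ = [-96/35, 8/7] = K·y
y = (KᵀK)⁻¹·Kᵀ·(x' − x̄) = [-4]
z = y + H·x̄ = [-4] + [7] = [3]

z = [3]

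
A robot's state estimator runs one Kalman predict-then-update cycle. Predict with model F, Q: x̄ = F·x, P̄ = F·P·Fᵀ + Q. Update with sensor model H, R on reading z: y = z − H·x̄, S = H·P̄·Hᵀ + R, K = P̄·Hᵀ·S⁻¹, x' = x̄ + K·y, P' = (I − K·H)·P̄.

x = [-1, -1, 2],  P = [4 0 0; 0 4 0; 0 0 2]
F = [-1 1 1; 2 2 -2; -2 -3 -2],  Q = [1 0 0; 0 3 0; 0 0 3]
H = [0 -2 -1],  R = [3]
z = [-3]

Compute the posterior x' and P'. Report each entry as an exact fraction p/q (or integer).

x' = [-34/55, 46/55, 46/55]
P' = [477/55 212/55 -448/55; 212/55 907/55 -1733/55; -448/55 -1733/55 6929/110]

x̄ = F·x = [2, -8, 1]
P̄ = F·P·Fᵀ + Q = [11 -4 -8; -4 43 -32; -8 -32 63]
y = z − H·x̄ = [-18]
S = H·P̄·Hᵀ + R = [110]
K = P̄·Hᵀ·S⁻¹ = [8/55; -27/55; 1/110]
x' = x̄ + K·y = [-34/55, 46/55, 46/55]
P' = (I − K·H)·P̄ = [477/55 212/55 -448/55; 212/55 907/55 -1733/55; -448/55 -1733/55 6929/110]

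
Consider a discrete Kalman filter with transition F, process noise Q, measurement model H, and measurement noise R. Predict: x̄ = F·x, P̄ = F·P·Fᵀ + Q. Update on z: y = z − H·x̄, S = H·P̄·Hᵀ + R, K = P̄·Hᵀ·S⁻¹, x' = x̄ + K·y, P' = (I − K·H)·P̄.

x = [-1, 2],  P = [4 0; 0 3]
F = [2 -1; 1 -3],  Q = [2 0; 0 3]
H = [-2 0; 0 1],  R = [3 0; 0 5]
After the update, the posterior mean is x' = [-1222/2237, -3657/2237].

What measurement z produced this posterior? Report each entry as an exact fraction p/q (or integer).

z = [1, -1]

x̄ = F·x = [-4, -7]
P̄ = F·P·Fᵀ + Q = [21 17; 17 34]
S = H·P̄·Hᵀ + R = [87 -34; -34 39]
K = P̄·Hᵀ·S⁻¹ = [-1060/2237 51/2237; -170/2237 1802/2237]
x' − x̄ = [7726/2237, 12002/2237] = K·y
y = (KᵀK)⁻¹·Kᵀ·(x' − x̄) = [-7, 6]
z = y + H·x̄ = [-7, 6] + [8, -7] = [1, -1]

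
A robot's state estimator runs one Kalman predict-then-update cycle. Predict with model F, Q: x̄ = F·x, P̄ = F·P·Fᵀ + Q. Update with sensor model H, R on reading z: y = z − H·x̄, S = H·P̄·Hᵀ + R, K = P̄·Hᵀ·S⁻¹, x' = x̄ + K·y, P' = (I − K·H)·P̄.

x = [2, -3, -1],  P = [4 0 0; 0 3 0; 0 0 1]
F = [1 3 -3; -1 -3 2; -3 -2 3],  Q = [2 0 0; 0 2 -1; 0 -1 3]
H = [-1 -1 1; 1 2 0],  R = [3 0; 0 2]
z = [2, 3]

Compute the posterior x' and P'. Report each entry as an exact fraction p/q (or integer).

x' = [-146/29, 5551/1334, 495/667]
P' = [242/29 -135/29 71/29; -135/29 2028/667 -1287/1334; 71/29 -1287/1334 2497/667]

x̄ = F·x = [-4, 5, -3]
P̄ = F·P·Fᵀ + Q = [42 -37 -39; -37 37 35; -39 35 60]
y = z − H·x̄ = [6, -3]
S = H·P̄·Hᵀ + R = [76 26; 26 44]
K = P̄·Hᵀ·S⁻¹ = [-12/29 -14/29; 289/1334 951/1334; 1005/1334 173/667]
x' = x̄ + K·y = [-146/29, 5551/1334, 495/667]
P' = (I − K·H)·P̄ = [242/29 -135/29 71/29; -135/29 2028/667 -1287/1334; 71/29 -1287/1334 2497/667]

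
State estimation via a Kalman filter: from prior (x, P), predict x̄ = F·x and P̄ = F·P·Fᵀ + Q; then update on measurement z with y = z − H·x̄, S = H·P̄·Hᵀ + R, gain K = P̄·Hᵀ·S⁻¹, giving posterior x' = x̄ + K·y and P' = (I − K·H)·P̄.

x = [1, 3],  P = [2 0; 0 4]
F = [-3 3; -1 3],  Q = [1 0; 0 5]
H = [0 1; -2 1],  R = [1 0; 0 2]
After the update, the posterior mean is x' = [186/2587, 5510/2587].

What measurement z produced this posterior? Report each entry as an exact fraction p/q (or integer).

x̄ = F·x = [6, 8]
P̄ = F·P·Fᵀ + Q = [55 42; 42 43]
S = H·P̄·Hᵀ + R = [44 -41; -41 97]
K = P̄·Hᵀ·S⁻¹ = [1286/2587 -1270/2587; 2490/2587 -41/2587]
x' − x̄ = [-15336/2587, -15186/2587] = K·y
y = (KᵀK)⁻¹·Kᵀ·(x' − x̄) = [-6, 6]
z = y + H·x̄ = [-6, 6] + [8, -4] = [2, 2]

z = [2, 2]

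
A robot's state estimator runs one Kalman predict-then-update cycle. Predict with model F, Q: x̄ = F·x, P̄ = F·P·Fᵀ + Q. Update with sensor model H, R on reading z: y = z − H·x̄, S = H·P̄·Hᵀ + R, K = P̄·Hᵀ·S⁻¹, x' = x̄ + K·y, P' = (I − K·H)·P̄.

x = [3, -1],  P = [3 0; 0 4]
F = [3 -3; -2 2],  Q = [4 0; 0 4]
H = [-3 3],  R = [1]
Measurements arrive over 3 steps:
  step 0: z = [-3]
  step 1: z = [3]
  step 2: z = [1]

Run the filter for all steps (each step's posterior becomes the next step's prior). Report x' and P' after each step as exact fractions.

step 0: x̄ = F·x = [12, -8]
step 0: P̄ = F·P·Fᵀ + Q = [67 -42; -42 32]
step 0: y = z − H·x̄ = [57]
step 0: S = H·P̄·Hᵀ + R = [1648]
step 0: K = P̄·Hᵀ·S⁻¹ = [-327/1648; 111/824]
step 0: x' = x̄ + K·y = [1137/1648, -265/824]
step 0: P' = (I − K·H)·P̄ = [3487/1648 1689/824; 1689/824 863/412]
step 1: x̄ = F·x = [5001/1648, -1667/824]
step 1: P̄ = F·P·Fᵀ + Q = [8239/1648 -549/824; -549/824 1831/412]
step 1: y = z − H·x̄ = [29949/1648]
step 1: S = H·P̄·Hᵀ + R = [161479/1648]
step 1: K = P̄·Hᵀ·S⁻¹ = [-28011/161479; 25266/161479]
step 1: x' = x̄ + K·y = [-19020/161479, 132476/161479]
step 1: P' = (I − K·H)·P̄ = [331195/161479 321858/161479; 321858/161479 330280/161479]
step 2: x̄ = F·x = [-454488/161479, 302992/161479]
step 2: P̄ = F·P·Fᵀ + Q = [805747/161479 -106554/161479; -106554/161479 716952/161479]
step 2: y = z − H·x̄ = [-2110961/161479]
step 2: S = H·P̄·Hᵀ + R = [15783742/161479]
step 2: K = P̄·Hᵀ·S⁻¹ = [-210531/1214134; 1235259/7891871]
step 2: x' = x̄ + K·y = [-665019/1214134, -1340173/7891871]
step 2: P' = (I − K·H)·P̄ = [2489995/1214134 1209909/607067; 1209909/607067 16140570/7891871]

step 0: x' = [1137/1648, -265/824], P' = [3487/1648 1689/824; 1689/824 863/412]
step 1: x' = [-19020/161479, 132476/161479], P' = [331195/161479 321858/161479; 321858/161479 330280/161479]
step 2: x' = [-665019/1214134, -1340173/7891871], P' = [2489995/1214134 1209909/607067; 1209909/607067 16140570/7891871]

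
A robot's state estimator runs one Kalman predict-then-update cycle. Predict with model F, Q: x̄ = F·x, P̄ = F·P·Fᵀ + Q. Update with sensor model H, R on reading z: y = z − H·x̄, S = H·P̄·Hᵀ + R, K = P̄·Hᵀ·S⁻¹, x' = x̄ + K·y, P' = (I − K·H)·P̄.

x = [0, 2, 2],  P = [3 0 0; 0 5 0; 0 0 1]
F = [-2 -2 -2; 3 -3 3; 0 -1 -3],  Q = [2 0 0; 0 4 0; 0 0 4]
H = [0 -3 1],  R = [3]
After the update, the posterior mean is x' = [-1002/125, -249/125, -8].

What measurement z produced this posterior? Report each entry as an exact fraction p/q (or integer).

z = [-2]

x̄ = F·x = [-8, 0, -8]
P̄ = F·P·Fᵀ + Q = [38 6 16; 6 85 6; 16 6 18]
S = H·P̄·Hᵀ + R = [750]
K = P̄·Hᵀ·S⁻¹ = [-1/375; -83/250; 0]
x' − x̄ = [-2/125, -249/125, 0] = K·y
y = (KᵀK)⁻¹·Kᵀ·(x' − x̄) = [6]
z = y + H·x̄ = [6] + [-8] = [-2]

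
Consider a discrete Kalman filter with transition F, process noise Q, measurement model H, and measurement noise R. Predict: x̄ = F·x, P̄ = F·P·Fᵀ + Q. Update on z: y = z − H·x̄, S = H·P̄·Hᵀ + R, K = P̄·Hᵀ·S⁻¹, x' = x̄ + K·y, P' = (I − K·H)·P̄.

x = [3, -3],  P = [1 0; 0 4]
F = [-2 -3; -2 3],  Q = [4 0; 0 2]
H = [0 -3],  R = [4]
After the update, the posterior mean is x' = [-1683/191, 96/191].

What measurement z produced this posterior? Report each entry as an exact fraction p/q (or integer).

z = [-2]

x̄ = F·x = [3, -15]
P̄ = F·P·Fᵀ + Q = [44 -32; -32 42]
S = H·P̄·Hᵀ + R = [382]
K = P̄·Hᵀ·S⁻¹ = [48/191; -63/191]
x' − x̄ = [-2256/191, 2961/191] = K·y
y = (KᵀK)⁻¹·Kᵀ·(x' − x̄) = [-47]
z = y + H·x̄ = [-47] + [45] = [-2]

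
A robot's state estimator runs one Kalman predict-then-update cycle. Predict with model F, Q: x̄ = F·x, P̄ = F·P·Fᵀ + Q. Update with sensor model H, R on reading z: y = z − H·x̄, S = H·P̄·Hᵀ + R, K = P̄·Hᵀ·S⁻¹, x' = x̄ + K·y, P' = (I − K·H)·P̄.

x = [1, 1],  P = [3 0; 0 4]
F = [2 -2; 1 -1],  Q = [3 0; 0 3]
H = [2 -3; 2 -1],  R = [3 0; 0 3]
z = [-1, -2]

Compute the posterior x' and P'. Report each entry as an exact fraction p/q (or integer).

x' = [-292/245, -338/735]
P' = [411/245 318/245; 318/245 314/245]

x̄ = F·x = [0, 0]
P̄ = F·P·Fᵀ + Q = [31 14; 14 10]
y = z − H·x̄ = [-1, -2]
S = H·P̄·Hᵀ + R = [49 42; 42 81]
K = P̄·Hᵀ·S⁻¹ = [-44/245 24/35; -102/245 46/105]
x' = x̄ + K·y = [-292/245, -338/735]
P' = (I − K·H)·P̄ = [411/245 318/245; 318/245 314/245]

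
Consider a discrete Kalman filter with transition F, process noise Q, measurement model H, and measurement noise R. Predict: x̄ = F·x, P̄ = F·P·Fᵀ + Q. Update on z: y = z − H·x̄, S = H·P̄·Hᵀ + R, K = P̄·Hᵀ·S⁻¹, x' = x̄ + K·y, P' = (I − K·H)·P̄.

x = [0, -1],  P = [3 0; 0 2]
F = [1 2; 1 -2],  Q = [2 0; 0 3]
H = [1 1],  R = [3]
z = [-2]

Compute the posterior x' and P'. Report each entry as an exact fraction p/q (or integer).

x' = [-14/5, 11/10]
P' = [49/5 -43/5; -43/5 199/20]

x̄ = F·x = [-2, 2]
P̄ = F·P·Fᵀ + Q = [13 -5; -5 14]
y = z − H·x̄ = [-2]
S = H·P̄·Hᵀ + R = [20]
K = P̄·Hᵀ·S⁻¹ = [2/5; 9/20]
x' = x̄ + K·y = [-14/5, 11/10]
P' = (I − K·H)·P̄ = [49/5 -43/5; -43/5 199/20]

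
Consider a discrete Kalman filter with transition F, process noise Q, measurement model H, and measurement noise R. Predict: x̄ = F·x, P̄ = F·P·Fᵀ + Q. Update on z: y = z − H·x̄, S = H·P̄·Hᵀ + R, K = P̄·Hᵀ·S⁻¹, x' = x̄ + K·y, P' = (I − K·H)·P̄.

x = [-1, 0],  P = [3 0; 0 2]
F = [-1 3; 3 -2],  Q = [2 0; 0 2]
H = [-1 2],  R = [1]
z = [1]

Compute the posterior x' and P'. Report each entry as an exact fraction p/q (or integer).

x̄ = F·x = [1, -3]
P̄ = F·P·Fᵀ + Q = [23 -21; -21 37]
y = z − H·x̄ = [8]
S = H·P̄·Hᵀ + R = [256]
K = P̄·Hᵀ·S⁻¹ = [-65/256; 95/256]
x' = x̄ + K·y = [-33/32, -1/32]
P' = (I − K·H)·P̄ = [1663/256 799/256; 799/256 447/256]

x' = [-33/32, -1/32]
P' = [1663/256 799/256; 799/256 447/256]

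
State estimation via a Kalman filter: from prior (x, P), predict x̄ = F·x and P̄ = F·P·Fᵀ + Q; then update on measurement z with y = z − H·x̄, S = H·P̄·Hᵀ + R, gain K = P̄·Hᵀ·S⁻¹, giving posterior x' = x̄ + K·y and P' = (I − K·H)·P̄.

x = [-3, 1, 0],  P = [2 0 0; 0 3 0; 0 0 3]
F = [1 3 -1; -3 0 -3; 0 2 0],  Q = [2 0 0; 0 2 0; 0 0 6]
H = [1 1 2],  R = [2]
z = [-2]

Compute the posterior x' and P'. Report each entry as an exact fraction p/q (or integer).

x̄ = F·x = [0, 9, 2]
P̄ = F·P·Fᵀ + Q = [34 3 18; 3 47 0; 18 0 18]
y = z − H·x̄ = [-15]
S = H·P̄·Hᵀ + R = [233]
K = P̄·Hᵀ·S⁻¹ = [73/233; 50/233; 54/233]
x' = x̄ + K·y = [-1095/233, 1347/233, -344/233]
P' = (I − K·H)·P̄ = [2593/233 -2951/233 252/233; -2951/233 8451/233 -2700/233; 252/233 -2700/233 1278/233]

x' = [-1095/233, 1347/233, -344/233]
P' = [2593/233 -2951/233 252/233; -2951/233 8451/233 -2700/233; 252/233 -2700/233 1278/233]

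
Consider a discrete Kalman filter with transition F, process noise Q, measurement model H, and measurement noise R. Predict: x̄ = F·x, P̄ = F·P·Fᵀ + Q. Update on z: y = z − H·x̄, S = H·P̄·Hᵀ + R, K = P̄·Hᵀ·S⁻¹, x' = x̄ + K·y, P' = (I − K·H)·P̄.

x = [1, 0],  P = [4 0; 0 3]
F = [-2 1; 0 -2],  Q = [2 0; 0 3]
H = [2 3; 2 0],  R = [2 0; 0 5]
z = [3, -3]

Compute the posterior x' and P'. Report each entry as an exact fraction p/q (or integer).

x̄ = F·x = [-2, 0]
P̄ = F·P·Fᵀ + Q = [21 -6; -6 15]
y = z − H·x̄ = [7, 1]
S = H·P̄·Hᵀ + R = [149 48; 48 89]
K = P̄·Hᵀ·S⁻¹ = [120/10957 5106/10957; 3513/10957 -3372/10957]
x' = x̄ + K·y = [-15968/10957, 21219/10957]
P' = (I − K·H)·P̄ = [12765/10957 -8430/10957; -8430/10957 7962/10957]

x' = [-15968/10957, 21219/10957]
P' = [12765/10957 -8430/10957; -8430/10957 7962/10957]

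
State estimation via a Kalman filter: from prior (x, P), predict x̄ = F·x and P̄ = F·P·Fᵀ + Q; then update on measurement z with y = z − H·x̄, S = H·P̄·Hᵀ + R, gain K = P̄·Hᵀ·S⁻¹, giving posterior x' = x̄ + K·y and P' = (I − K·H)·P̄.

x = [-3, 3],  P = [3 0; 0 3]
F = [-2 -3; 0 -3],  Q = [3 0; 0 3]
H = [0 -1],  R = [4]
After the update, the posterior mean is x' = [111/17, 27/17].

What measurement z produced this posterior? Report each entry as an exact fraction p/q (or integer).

z = [-3]

x̄ = F·x = [-3, -9]
P̄ = F·P·Fᵀ + Q = [42 27; 27 30]
S = H·P̄·Hᵀ + R = [34]
K = P̄·Hᵀ·S⁻¹ = [-27/34; -15/17]
x' − x̄ = [162/17, 180/17] = K·y
y = (KᵀK)⁻¹·Kᵀ·(x' − x̄) = [-12]
z = y + H·x̄ = [-12] + [9] = [-3]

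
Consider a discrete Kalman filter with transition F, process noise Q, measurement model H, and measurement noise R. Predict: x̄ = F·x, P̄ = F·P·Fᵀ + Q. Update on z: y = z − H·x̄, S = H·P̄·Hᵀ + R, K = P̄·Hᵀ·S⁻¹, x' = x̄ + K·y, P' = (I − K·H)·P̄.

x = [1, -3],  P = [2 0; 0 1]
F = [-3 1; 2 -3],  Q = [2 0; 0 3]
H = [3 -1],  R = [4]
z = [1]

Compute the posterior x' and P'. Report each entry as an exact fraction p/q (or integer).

x̄ = F·x = [-6, 11]
P̄ = F·P·Fᵀ + Q = [21 -15; -15 20]
y = z − H·x̄ = [30]
S = H·P̄·Hᵀ + R = [303]
K = P̄·Hᵀ·S⁻¹ = [26/101; -65/303]
x' = x̄ + K·y = [174/101, 461/101]
P' = (I − K·H)·P̄ = [93/101 175/101; 175/101 1835/303]

x' = [174/101, 461/101]
P' = [93/101 175/101; 175/101 1835/303]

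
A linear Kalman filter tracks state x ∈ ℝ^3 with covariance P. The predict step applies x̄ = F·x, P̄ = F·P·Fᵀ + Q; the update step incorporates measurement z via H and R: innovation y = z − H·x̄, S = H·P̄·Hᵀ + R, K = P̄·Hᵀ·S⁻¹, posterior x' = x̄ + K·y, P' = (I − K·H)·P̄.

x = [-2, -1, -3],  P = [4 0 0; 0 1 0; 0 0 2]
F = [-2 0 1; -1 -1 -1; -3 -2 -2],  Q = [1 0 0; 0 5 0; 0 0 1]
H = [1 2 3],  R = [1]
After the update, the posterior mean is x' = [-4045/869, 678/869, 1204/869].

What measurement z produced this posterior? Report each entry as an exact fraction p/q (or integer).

z = [1]

x̄ = F·x = [1, 6, 14]
P̄ = F·P·Fᵀ + Q = [19 6 20; 6 12 18; 20 18 49]
S = H·P̄·Hᵀ + R = [869]
K = P̄·Hᵀ·S⁻¹ = [91/869; 84/869; 203/869]
x' − x̄ = [-4914/869, -4536/869, -10962/869] = K·y
y = (KᵀK)⁻¹·Kᵀ·(x' − x̄) = [-54]
z = y + H·x̄ = [-54] + [55] = [1]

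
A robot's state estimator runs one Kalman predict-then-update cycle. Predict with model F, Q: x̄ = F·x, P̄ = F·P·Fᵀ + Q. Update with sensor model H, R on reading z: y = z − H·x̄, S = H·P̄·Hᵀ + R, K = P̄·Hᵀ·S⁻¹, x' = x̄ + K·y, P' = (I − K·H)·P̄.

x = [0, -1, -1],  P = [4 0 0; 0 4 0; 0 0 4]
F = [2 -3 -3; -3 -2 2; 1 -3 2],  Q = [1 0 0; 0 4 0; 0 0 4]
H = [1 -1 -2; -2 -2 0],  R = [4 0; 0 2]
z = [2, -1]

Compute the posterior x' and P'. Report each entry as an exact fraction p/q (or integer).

x' = [121784/97613, -70152/97613, -4291/97613]
P' = [1880204/97613 -1842912/97613 1807876/97613; -1842912/97613 1854184/97613 -1794708/97613; 1807876/97613 -1794708/97613 1844236/97613]

x̄ = F·x = [6, 0, 1]
P̄ = F·P·Fᵀ + Q = [89 -24 20; -24 72 28; 20 28 60]
y = z − H·x̄ = [-2, 11]
S = H·P̄·Hᵀ + R = [485 158; 158 454]
K = P̄·Hᵀ·S⁻¹ = [26841/97613 -37292/97613; -26920/97613 -11272/97613; -21472/97613 -13168/97613]
x' = x̄ + K·y = [121784/97613, -70152/97613, -4291/97613]
P' = (I − K·H)·P̄ = [1880204/97613 -1842912/97613 1807876/97613; -1842912/97613 1854184/97613 -1794708/97613; 1807876/97613 -1794708/97613 1844236/97613]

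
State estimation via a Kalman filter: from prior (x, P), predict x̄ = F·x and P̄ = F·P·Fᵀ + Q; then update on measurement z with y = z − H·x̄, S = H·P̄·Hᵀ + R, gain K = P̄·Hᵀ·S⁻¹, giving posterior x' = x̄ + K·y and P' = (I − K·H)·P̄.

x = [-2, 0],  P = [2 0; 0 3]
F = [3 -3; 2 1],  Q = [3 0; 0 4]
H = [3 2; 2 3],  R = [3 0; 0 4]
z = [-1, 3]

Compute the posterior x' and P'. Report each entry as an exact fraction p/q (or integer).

x' = [-2314/1749, 2857/1749]
P' = [3461/2332 -1657/1166; -1657/1166 953/583]

x̄ = F·x = [-6, -4]
P̄ = F·P·Fᵀ + Q = [48 3; 3 15]
y = z − H·x̄ = [25, 27]
S = H·P̄·Hᵀ + R = [531 417; 417 367]
K = P̄·Hᵀ·S⁻¹ = [3755/6996 -755/2332; -1159/3498 601/1166]
x' = x̄ + K·y = [-2314/1749, 2857/1749]
P' = (I − K·H)·P̄ = [3461/2332 -1657/1166; -1657/1166 953/583]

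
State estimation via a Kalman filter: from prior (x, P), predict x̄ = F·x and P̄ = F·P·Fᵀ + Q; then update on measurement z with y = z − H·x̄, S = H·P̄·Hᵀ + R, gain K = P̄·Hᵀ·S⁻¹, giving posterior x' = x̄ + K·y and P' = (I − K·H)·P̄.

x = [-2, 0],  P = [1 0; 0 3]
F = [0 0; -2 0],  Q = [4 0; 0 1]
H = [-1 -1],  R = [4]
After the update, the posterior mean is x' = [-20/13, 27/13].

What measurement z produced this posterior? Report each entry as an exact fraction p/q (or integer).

x̄ = F·x = [0, 4]
P̄ = F·P·Fᵀ + Q = [4 0; 0 5]
S = H·P̄·Hᵀ + R = [13]
K = P̄·Hᵀ·S⁻¹ = [-4/13; -5/13]
x' − x̄ = [-20/13, -25/13] = K·y
y = (KᵀK)⁻¹·Kᵀ·(x' − x̄) = [5]
z = y + H·x̄ = [5] + [-4] = [1]

z = [1]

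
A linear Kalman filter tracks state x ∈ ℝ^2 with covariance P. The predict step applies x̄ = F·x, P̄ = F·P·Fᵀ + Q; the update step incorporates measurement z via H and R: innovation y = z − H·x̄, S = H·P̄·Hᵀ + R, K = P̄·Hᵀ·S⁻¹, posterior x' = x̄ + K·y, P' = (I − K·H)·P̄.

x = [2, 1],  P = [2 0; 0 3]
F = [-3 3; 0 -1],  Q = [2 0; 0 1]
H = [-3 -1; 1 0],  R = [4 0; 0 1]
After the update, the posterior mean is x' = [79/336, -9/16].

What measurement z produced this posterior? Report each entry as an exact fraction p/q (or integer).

z = [-2, -1]

x̄ = F·x = [-3, -1]
P̄ = F·P·Fᵀ + Q = [47 -9; -9 4]
S = H·P̄·Hᵀ + R = [377 -132; -132 48]
K = P̄·Hᵀ·S⁻¹ = [-11/56 295/672; -1/8 -17/32]
x' − x̄ = [1087/336, 7/16] = K·y
y = (KᵀK)⁻¹·Kᵀ·(x' − x̄) = [-12, 2]
z = y + H·x̄ = [-12, 2] + [10, -3] = [-2, -1]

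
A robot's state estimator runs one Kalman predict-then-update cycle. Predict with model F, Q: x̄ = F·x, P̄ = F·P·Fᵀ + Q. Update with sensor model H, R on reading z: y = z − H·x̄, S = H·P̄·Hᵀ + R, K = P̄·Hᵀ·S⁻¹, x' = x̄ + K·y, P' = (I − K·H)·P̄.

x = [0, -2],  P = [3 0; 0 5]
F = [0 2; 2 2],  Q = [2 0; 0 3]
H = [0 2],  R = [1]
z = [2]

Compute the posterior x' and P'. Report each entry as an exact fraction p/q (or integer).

x̄ = F·x = [-4, -4]
P̄ = F·P·Fᵀ + Q = [22 20; 20 35]
y = z − H·x̄ = [10]
S = H·P̄·Hᵀ + R = [141]
K = P̄·Hᵀ·S⁻¹ = [40/141; 70/141]
x' = x̄ + K·y = [-164/141, 136/141]
P' = (I − K·H)·P̄ = [1502/141 20/141; 20/141 35/141]

x' = [-164/141, 136/141]
P' = [1502/141 20/141; 20/141 35/141]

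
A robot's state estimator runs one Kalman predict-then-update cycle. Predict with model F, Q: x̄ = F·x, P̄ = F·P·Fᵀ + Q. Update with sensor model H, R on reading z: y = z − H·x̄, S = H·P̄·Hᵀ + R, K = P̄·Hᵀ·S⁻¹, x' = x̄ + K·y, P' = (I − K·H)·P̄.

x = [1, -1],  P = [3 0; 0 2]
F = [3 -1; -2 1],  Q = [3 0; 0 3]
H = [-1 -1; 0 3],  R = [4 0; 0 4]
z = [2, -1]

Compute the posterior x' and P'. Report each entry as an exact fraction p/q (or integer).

x̄ = F·x = [4, -3]
P̄ = F·P·Fᵀ + Q = [32 -20; -20 17]
y = z − H·x̄ = [3, 8]
S = H·P̄·Hᵀ + R = [13 9; 9 157]
K = P̄·Hᵀ·S⁻¹ = [-24/35 -12/35; 3/490 159/490]
x' = x̄ + K·y = [-4/5, -27/70]
P' = (I − K·H)·P̄ = [16/5 -16/35; -16/35 106/245]

x' = [-4/5, -27/70]
P' = [16/5 -16/35; -16/35 106/245]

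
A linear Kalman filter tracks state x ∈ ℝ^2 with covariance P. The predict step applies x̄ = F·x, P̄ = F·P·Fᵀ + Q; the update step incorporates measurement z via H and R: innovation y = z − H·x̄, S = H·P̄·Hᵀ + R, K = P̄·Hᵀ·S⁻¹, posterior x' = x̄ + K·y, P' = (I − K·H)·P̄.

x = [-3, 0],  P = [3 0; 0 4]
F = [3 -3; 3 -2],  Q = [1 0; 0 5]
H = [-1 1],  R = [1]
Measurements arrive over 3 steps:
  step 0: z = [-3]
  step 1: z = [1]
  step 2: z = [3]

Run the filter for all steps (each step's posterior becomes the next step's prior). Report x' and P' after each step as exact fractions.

step 0: x' = [-60/11, -90/11], P' = [535/11 522/11; 522/11 519/11]
step 1: x' = [2429/298, 5353/596], P' = [1368/149 2735/298; 2735/298 6053/596]
step 2: x' = [-458/409, 4558/2045], P' = [3653/409 17796/2045; 17796/2045 96264/10225]

step 0: x̄ = F·x = [-9, -9]
step 0: P̄ = F·P·Fᵀ + Q = [64 51; 51 48]
step 0: y = z − H·x̄ = [-3]
step 0: S = H·P̄·Hᵀ + R = [11]
step 0: K = P̄·Hᵀ·S⁻¹ = [-13/11; -3/11]
step 0: x' = x̄ + K·y = [-60/11, -90/11]
step 0: P' = (I − K·H)·P̄ = [535/11 522/11; 522/11 519/11]
step 1: x̄ = F·x = [90/11, 0]
step 1: P̄ = F·P·Fᵀ + Q = [101/11 9; 9 62]
step 1: y = z − H·x̄ = [101/11]
step 1: S = H·P̄·Hᵀ + R = [596/11]
step 1: K = P̄·Hᵀ·S⁻¹ = [-1/298; 583/596]
step 1: x' = x̄ + K·y = [2429/298, 5353/596]
step 1: P' = (I − K·H)·P̄ = [1368/149 2735/298; 2735/298 6053/596]
step 2: x̄ = F·x = [-1485/596, 967/149]
step 2: P̄ = F·P·Fᵀ + Q = [5861/596 879/149; 879/149 2700/149]
step 2: y = z − H·x̄ = [-3565/596]
step 2: S = H·P̄·Hᵀ + R = [10225/596]
step 2: K = P̄·Hᵀ·S⁻¹ = [-469/2045; 7284/10225]
step 2: x' = x̄ + K·y = [-458/409, 4558/2045]
step 2: P' = (I − K·H)·P̄ = [3653/409 17796/2045; 17796/2045 96264/10225]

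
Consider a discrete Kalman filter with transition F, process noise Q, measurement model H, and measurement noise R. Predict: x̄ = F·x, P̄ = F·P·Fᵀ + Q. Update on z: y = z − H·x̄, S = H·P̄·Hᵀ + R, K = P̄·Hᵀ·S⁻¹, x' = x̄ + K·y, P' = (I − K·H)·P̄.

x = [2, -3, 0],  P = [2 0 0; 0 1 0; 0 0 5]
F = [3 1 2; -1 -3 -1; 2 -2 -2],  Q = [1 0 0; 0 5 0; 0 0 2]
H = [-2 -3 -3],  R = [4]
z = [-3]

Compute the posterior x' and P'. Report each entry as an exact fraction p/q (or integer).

x̄ = F·x = [3, 7, 10]
P̄ = F·P·Fᵀ + Q = [40 -19 -10; -19 21 12; -10 12 34]
y = z − H·x̄ = [54]
S = H·P̄·Hᵀ + R = [527]
K = P̄·Hᵀ·S⁻¹ = [7/527; -61/527; -118/527]
x' = x̄ + K·y = [1959/527, 395/527, -1102/527]
P' = (I − K·H)·P̄ = [21031/527 -9586/527 -4444/527; -9586/527 7346/527 -874/527; -4444/527 -874/527 3994/527]

x' = [1959/527, 395/527, -1102/527]
P' = [21031/527 -9586/527 -4444/527; -9586/527 7346/527 -874/527; -4444/527 -874/527 3994/527]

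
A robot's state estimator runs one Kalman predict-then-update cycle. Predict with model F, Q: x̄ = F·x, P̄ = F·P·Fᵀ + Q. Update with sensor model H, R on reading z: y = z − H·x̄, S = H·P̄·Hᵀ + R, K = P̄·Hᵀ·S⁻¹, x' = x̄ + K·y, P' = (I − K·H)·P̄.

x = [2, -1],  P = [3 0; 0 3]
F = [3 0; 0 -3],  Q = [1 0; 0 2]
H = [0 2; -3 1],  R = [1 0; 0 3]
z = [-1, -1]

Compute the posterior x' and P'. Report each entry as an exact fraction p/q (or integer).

x' = [936/3733, -3383/7466]
P' = [1330/3733 609/7466; 609/7466 7395/29864]

x̄ = F·x = [6, 3]
P̄ = F·P·Fᵀ + Q = [28 0; 0 29]
y = z − H·x̄ = [-7, 14]
S = H·P̄·Hᵀ + R = [117 58; 58 284]
K = P̄·Hᵀ·S⁻¹ = [609/3733 -2457/7466; 7395/14932 29/29864]
x' = x̄ + K·y = [936/3733, -3383/7466]
P' = (I − K·H)·P̄ = [1330/3733 609/7466; 609/7466 7395/29864]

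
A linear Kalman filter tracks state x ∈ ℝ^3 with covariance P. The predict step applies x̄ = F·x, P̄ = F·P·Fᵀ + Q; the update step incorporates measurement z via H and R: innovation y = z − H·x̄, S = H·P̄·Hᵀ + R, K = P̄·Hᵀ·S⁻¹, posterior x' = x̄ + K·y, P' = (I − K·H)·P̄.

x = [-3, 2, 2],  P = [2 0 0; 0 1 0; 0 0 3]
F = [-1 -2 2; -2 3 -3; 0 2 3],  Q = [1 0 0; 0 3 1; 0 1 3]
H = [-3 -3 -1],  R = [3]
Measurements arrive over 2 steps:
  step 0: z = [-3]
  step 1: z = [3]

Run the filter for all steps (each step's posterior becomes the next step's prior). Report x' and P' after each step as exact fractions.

step 0: x̄ = F·x = [3, 6, 10]
step 0: P̄ = F·P·Fᵀ + Q = [19 -20 14; -20 47 -20; 14 -20 34]
step 0: y = z − H·x̄ = [34]
step 0: S = H·P̄·Hᵀ + R = [235]
step 0: K = P̄·Hᵀ·S⁻¹ = [-11/235; -61/235; -16/235]
step 0: x' = x̄ + K·y = [331/235, -664/235, 1806/235]
step 0: P' = (I − K·H)·P̄ = [4344/235 -5371/235 3114/235; -5371/235 7324/235 -5676/235; 3114/235 -5676/235 7734/235]
step 1: x̄ = F·x = [4609/235, -8072/235, 818/47]
step 1: P̄ = F·P·Fᵀ + Q = [76279/235 -158257/235 5972/47; -158257/235 357591/235 -7931/47; 5972/47 -7931/47 6299/47]
step 1: y = z − H·x̄ = [-5594/235]
step 1: S = H·P̄·Hᵀ + R = [1029634/235]
step 1: K = P̄·Hᵀ·S⁻¹ = [108037/514817; -558347/1029634; -1055/514817]
step 1: x' = x̄ + K·y = [7525245/514817, -11037899/514817, 8985120/514817]
step 1: P' = (I − K·H)·P̄ = [67769103/514817 -90005358/514817 66384654/514817; -90005358/514817 240155231/1029634 -89379252/514817; 66384654/514817 -89379252/514817 68986959/514817]

step 0: x' = [331/235, -664/235, 1806/235], P' = [4344/235 -5371/235 3114/235; -5371/235 7324/235 -5676/235; 3114/235 -5676/235 7734/235]
step 1: x' = [7525245/514817, -11037899/514817, 8985120/514817], P' = [67769103/514817 -90005358/514817 66384654/514817; -90005358/514817 240155231/1029634 -89379252/514817; 66384654/514817 -89379252/514817 68986959/514817]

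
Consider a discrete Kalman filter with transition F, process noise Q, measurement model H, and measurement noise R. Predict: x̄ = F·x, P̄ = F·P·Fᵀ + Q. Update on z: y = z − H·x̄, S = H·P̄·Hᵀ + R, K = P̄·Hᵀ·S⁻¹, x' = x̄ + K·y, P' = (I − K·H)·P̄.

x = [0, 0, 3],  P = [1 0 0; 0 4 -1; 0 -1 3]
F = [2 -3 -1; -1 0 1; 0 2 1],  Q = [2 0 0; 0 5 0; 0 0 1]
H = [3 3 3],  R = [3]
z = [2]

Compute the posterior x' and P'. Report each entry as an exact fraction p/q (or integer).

x̄ = F·x = [-3, 3, 3]
P̄ = F·P·Fᵀ + Q = [39 -2 -22; -2 9 1; -22 1 16]
y = z − H·x̄ = [-7]
S = H·P̄·Hᵀ + R = [165]
K = P̄·Hᵀ·S⁻¹ = [3/11; 8/55; -1/11]
x' = x̄ + K·y = [-54/11, 109/55, 40/11]
P' = (I − K·H)·P̄ = [294/11 -94/11 -197/11; -94/11 303/55 35/11; -197/11 35/11 161/11]

x' = [-54/11, 109/55, 40/11]
P' = [294/11 -94/11 -197/11; -94/11 303/55 35/11; -197/11 35/11 161/11]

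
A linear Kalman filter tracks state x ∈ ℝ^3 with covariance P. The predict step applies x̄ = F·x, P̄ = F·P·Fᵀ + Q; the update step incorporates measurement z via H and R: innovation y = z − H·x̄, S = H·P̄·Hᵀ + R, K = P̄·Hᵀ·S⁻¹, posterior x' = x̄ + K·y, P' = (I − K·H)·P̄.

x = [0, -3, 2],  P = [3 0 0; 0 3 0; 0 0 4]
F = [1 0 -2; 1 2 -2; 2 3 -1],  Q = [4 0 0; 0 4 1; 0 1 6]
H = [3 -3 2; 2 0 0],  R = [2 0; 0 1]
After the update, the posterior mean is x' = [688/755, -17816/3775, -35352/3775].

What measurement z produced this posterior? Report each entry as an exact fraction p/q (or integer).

z = [-2, 2]

x̄ = F·x = [-4, -10, -11]
P̄ = F·P·Fᵀ + Q = [23 19 14; 19 35 33; 14 33 49]
S = H·P̄·Hᵀ + R = [150 80; 80 93]
K = P̄·Hᵀ·S⁻¹ = [4/755 74/151; -683/3775 426/755; 1573/7550 92/755]
x' − x̄ = [3708/755, 19934/3775, 6173/3775] = K·y
y = (KᵀK)⁻¹·Kᵀ·(x' − x̄) = [2, 10]
z = y + H·x̄ = [2, 10] + [-4, -8] = [-2, 2]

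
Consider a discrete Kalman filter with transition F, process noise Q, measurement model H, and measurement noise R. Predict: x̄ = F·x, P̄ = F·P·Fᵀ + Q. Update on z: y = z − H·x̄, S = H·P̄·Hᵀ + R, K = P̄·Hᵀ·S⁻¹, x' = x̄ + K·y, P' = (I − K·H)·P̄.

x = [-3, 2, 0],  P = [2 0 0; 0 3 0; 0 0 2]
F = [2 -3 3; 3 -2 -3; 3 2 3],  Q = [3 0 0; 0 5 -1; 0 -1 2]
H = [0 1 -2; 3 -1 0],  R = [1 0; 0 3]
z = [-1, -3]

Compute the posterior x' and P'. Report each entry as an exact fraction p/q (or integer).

x̄ = F·x = [-12, -13, -5]
P̄ = F·P·Fᵀ + Q = [56 12 12; 12 53 -13; 12 -13 50]
y = z − H·x̄ = [2, 20]
S = H·P̄·Hᵀ + R = [306 -115; -115 488]
K = P̄·Hᵀ·S⁻¹ = [12084/136103 46356/136103; 3327/12373 353/12373; -49509/136103 1999/136103]
x' = x̄ + K·y = [-681948/136103, -147135/12373, -739553/136103]
P' = (I − K·H)·P̄ = [535240/136103 133332/12373 727284/136103; 133332/12373 398937/12373 197805/12373; 727284/136103 197805/12373 1112682/136103]

x' = [-681948/136103, -147135/12373, -739553/136103]
P' = [535240/136103 133332/12373 727284/136103; 133332/12373 398937/12373 197805/12373; 727284/136103 197805/12373 1112682/136103]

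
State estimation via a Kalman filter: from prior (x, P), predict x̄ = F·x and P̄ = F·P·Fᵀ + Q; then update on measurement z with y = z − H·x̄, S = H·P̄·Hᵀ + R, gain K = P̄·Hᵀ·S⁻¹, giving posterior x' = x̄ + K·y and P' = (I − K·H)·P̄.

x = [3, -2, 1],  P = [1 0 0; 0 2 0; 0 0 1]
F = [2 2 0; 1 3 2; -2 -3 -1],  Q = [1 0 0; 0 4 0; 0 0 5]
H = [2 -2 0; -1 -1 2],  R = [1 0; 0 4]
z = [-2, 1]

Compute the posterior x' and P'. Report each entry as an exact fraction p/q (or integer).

x' = [-699/3440, 2379/3440, 1127/1720]
P' = [19239/13760 18041/13760 6533/6880; 18041/13760 20199/13760 6747/6880; 6533/6880 6747/6880 5311/3440]

x̄ = F·x = [2, -1, -1]
P̄ = F·P·Fᵀ + Q = [13 14 -16; 14 27 -22; -16 -22 28]
y = z − H·x̄ = [-8, 4]
S = H·P̄·Hᵀ + R = [49 52; 52 336]
K = P̄·Hᵀ·S⁻¹ = [599/3440 -2787/13760; -1079/3440 -2813/13760; -107/1720 1991/6880]
x' = x̄ + K·y = [-699/3440, 2379/3440, 1127/1720]
P' = (I − K·H)·P̄ = [19239/13760 18041/13760 6533/6880; 18041/13760 20199/13760 6747/6880; 6533/6880 6747/6880 5311/3440]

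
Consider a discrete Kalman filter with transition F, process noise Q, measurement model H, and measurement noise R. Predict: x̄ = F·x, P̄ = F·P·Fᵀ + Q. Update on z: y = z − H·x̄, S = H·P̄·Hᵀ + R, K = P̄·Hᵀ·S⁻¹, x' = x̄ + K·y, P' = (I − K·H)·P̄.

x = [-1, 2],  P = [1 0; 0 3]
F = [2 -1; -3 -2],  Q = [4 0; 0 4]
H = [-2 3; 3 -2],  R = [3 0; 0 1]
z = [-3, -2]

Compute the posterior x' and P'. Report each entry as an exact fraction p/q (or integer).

x' = [-27/11, -321/121]
P' = [3/4 75/88; 75/88 1075/968]

x̄ = F·x = [-4, -1]
P̄ = F·P·Fᵀ + Q = [11 0; 0 25]
y = z − H·x̄ = [-8, 8]
S = H·P̄·Hᵀ + R = [272 -216; -216 200]
K = P̄·Hᵀ·S⁻¹ = [31/88 6/11; 525/968 325/968]
x' = x̄ + K·y = [-27/11, -321/121]
P' = (I − K·H)·P̄ = [3/4 75/88; 75/88 1075/968]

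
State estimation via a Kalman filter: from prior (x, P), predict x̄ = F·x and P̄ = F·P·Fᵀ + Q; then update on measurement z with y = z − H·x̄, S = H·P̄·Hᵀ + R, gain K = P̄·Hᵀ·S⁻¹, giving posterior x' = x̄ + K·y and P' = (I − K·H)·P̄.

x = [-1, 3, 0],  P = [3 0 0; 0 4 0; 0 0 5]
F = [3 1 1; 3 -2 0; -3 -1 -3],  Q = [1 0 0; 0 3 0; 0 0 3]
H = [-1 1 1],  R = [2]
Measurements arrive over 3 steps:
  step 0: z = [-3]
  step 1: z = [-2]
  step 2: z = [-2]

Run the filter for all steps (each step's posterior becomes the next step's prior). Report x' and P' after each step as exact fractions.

step 0: x̄ = F·x = [0, -9, 0]
step 0: P̄ = F·P·Fᵀ + Q = [37 19 -46; 19 46 -19; -46 -19 79]
step 0: y = z − H·x̄ = [6]
step 0: S = H·P̄·Hᵀ + R = [180]
step 0: K = P̄·Hᵀ·S⁻¹ = [-16/45; 2/45; 53/90]
step 0: x' = x̄ + K·y = [-32/15, -131/15, 53/15]
step 0: P' = (I − K·H)·P̄ = [641/45 983/45 -374/45; 983/45 2054/45 -1067/45; -374/45 -1067/45 746/45]
step 1: x̄ = F·x = [-58/5, 166/15, 68/15]
step 1: P̄ = F·P·Fᵀ + Q = [1126/5 -92/15 -2401/15; -92/15 2324/45 -1748/45; -2401/15 -1748/45 7436/45]
step 1: y = z − H·x̄ = [-146/5]
step 1: S = H·P̄·Hᵀ + R = [3494/5]
step 1: K = P̄·Hᵀ·S⁻¹ = [-1957/3494; 142/5241; 4297/10482]
step 1: x' = x̄ + K·y = [8307/1747, 53854/5241, -38977/5241]
step 1: P' = (I − K·H)·P̄ = [20879/3494 23434/5241 4027/10482; 23434/5241 267980/5241 -244262/5241; 4027/10482 -244262/5241 501145/10482]
step 2: x̄ = F·x = [29880/1747, -32945/5241, -11686/5241]
step 2: P̄ = F·P·Fᵀ + Q = [156607/1747 56723/1747 -163094/1747; 56723/1747 2176603/10482 -1159298/5241; -163094/1747 -1159298/5241 1531997/5241]
step 2: y = z − H·x̄ = [41263/1747]
step 2: S = H·P̄·Hᵀ + R = [946821/3494]
step 2: K = P̄·Hᵀ·S⁻¹ = [-525956/946821; -160777/946821; 574654/946821]
step 2: x' = x̄ + K·y = [3771316/946821, -3249726/315607, 3820600/315607]
step 2: P' = (I − K·H)·P̄ = [5703457/946821 6540191/946821 -1888646/946821; 6540191/946821 63070206/315607 -60997327/315607; -1888646/946821 -60997327/315607 60750881/315607]

step 0: x' = [-32/15, -131/15, 53/15], P' = [641/45 983/45 -374/45; 983/45 2054/45 -1067/45; -374/45 -1067/45 746/45]
step 1: x' = [8307/1747, 53854/5241, -38977/5241], P' = [20879/3494 23434/5241 4027/10482; 23434/5241 267980/5241 -244262/5241; 4027/10482 -244262/5241 501145/10482]
step 2: x' = [3771316/946821, -3249726/315607, 3820600/315607], P' = [5703457/946821 6540191/946821 -1888646/946821; 6540191/946821 63070206/315607 -60997327/315607; -1888646/946821 -60997327/315607 60750881/315607]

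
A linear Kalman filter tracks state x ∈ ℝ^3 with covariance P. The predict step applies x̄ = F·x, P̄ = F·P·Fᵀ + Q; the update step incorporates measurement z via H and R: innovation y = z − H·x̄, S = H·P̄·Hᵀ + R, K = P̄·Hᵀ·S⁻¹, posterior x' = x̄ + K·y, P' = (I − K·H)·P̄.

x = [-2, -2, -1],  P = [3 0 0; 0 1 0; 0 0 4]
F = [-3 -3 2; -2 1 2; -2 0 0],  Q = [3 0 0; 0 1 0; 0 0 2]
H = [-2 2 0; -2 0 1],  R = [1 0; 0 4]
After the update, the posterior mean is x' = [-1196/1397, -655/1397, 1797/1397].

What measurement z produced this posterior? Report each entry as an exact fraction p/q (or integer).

z = [1, 3]

x̄ = F·x = [10, 0, 4]
P̄ = F·P·Fᵀ + Q = [55 31 18; 31 30 12; 18 12 14]
S = H·P̄·Hᵀ + R = [93 84; 84 166]
K = P̄·Hᵀ·S⁻¹ = [-40/1397 -754/1397; 1934/4191 -747/1397; -24/1397 -173/1397]
x' − x̄ = [-15166/1397, -655/1397, -3791/1397] = K·y
y = (KᵀK)⁻¹·Kᵀ·(x' − x̄) = [21, 19]
z = y + H·x̄ = [21, 19] + [-20, -16] = [1, 3]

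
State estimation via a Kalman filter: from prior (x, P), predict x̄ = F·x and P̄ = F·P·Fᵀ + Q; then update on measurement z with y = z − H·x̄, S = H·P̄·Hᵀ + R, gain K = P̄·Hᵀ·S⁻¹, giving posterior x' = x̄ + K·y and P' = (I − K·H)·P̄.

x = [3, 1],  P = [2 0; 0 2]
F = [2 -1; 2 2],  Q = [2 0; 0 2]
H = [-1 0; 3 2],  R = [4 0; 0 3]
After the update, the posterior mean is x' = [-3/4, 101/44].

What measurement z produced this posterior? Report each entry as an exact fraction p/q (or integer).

z = [1, 2]

x̄ = F·x = [5, 8]
P̄ = F·P·Fᵀ + Q = [12 4; 4 18]
S = H·P̄·Hᵀ + R = [16 -44; -44 231]
K = P̄·Hᵀ·S⁻¹ = [-19/40 1/10; 27/40 37/110]
x' − x̄ = [-23/4, -251/44] = K·y
y = (KᵀK)⁻¹·Kᵀ·(x' − x̄) = [6, -29]
z = y + H·x̄ = [6, -29] + [-5, 31] = [1, 2]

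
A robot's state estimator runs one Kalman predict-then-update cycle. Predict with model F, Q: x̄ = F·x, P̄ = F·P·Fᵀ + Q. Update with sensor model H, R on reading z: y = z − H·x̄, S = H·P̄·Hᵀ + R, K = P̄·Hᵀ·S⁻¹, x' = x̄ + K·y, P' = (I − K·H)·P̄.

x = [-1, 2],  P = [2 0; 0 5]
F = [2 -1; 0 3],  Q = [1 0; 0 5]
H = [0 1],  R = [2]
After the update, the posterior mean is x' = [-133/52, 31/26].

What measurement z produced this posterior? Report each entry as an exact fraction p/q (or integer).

x̄ = F·x = [-4, 6]
P̄ = F·P·Fᵀ + Q = [14 -15; -15 50]
S = H·P̄·Hᵀ + R = [52]
K = P̄·Hᵀ·S⁻¹ = [-15/52; 25/26]
x' − x̄ = [75/52, -125/26] = K·y
y = (KᵀK)⁻¹·Kᵀ·(x' − x̄) = [-5]
z = y + H·x̄ = [-5] + [6] = [1]

z = [1]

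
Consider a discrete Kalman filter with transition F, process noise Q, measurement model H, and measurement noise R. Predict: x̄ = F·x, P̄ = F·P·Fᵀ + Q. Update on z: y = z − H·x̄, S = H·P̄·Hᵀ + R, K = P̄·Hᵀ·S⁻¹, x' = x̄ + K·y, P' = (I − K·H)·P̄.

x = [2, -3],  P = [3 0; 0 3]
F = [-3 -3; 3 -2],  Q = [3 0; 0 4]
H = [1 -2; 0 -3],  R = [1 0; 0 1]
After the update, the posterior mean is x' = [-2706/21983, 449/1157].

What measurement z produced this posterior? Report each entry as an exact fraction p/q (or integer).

x̄ = F·x = [3, 12]
P̄ = F·P·Fᵀ + Q = [57 -9; -9 43]
S = H·P̄·Hᵀ + R = [266 285; 285 388]
K = P̄·Hᵀ·S⁻¹ = [21405/21983 -747/1157; -5/1157 -381/1157]
x' − x̄ = [-68655/21983, -13435/1157] = K·y
y = (KᵀK)⁻¹·Kᵀ·(x' − x̄) = [20, 35]
z = y + H·x̄ = [20, 35] + [-21, -36] = [-1, -1]

z = [-1, -1]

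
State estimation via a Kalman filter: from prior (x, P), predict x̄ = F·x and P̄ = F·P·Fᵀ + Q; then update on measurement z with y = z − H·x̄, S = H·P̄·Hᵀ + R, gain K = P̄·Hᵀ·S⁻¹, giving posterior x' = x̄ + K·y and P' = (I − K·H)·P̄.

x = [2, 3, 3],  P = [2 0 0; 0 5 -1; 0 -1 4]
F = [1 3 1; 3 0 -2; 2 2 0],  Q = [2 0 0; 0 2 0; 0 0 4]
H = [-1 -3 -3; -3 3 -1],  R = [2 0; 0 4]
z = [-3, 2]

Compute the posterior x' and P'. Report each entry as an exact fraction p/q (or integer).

x' = [-23694/457117, 300920/457117, 172226/457117]
P' = [709184/457117 399748/457117 -603088/457117; 399748/457117 337812/457117 -423728/457117; -603088/457117 -423728/457117 667808/457117]

x̄ = F·x = [14, 0, 10]
P̄ = F·P·Fᵀ + Q = [47 4 32; 4 36 16; 32 16 32]
y = z − H·x̄ = [41, 54]
S = H·P̄·Hᵀ + R = [1165 161; 161 807]
K = P̄·Hᵀ·S⁻¹ = [-49582/457117 -81305/457117; -71000/457117 59480/457117; -64576/457117 -32432/457117]
x' = x̄ + K·y = [-23694/457117, 300920/457117, 172226/457117]
P' = (I − K·H)·P̄ = [709184/457117 399748/457117 -603088/457117; 399748/457117 337812/457117 -423728/457117; -603088/457117 -423728/457117 667808/457117]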